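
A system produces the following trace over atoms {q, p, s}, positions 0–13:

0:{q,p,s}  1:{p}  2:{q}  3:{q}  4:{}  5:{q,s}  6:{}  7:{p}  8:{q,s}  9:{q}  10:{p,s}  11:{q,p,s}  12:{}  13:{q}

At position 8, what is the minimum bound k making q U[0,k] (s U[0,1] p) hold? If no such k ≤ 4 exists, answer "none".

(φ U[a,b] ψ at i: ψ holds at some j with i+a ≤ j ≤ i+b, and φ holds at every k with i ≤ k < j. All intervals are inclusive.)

Need earliest j ≥ 8 with (s U[0,1] p), and q at every k in [8,j-1].
  j=8: rhs fails.
  j=9: rhs fails.
  j=10: rhs holds; lhs holds on [8,9]. k = 2.

2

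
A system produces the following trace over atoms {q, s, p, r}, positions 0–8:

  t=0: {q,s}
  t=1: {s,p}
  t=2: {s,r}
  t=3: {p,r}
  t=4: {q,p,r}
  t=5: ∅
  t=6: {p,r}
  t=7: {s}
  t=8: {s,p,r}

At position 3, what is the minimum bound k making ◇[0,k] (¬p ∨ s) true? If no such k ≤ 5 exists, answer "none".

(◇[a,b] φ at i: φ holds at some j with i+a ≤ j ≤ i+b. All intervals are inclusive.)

Scan j = 3,4,… for (¬p ∨ s):
  j=3: fails
  j=4: fails
  j=5: holds
First hit at j=5, so smallest k = 5-3 = 2.

2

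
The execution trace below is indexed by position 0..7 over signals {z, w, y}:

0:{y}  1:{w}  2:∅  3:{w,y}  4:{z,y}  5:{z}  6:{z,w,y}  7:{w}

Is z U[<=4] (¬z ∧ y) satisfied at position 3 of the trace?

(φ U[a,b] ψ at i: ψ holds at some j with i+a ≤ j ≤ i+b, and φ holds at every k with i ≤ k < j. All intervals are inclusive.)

Need some j in [3,7] with (¬z ∧ y), and z at every k in [3,j-1].
  j=3: (¬z ∧ y) holds; no prefix to check → satisfied.

Holds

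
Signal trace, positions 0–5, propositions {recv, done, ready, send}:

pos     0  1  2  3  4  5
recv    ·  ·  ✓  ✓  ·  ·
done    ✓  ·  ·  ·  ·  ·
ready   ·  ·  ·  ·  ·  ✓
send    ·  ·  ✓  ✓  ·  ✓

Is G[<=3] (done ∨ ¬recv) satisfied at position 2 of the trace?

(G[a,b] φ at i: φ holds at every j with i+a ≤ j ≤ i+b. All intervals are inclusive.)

Check (done ∨ ¬recv) at every j in [2,5]:
  j=2: false
  j=3: false
  j=4: true
  j=5: true
Fails at j=2 → formula fails.

False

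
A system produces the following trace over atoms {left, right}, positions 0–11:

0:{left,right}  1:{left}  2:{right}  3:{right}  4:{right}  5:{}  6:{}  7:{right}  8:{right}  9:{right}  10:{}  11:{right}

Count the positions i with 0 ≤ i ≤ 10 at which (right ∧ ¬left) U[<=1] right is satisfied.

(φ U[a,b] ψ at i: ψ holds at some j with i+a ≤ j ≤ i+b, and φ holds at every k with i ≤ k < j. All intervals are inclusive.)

7

Evaluate at each i in [0,10]:
  i=0: ✓ (rhs at j=0)
  i=1: ✗ (lhs fails at k=1 before rhs at j=2)
  i=2: ✓ (rhs at j=2)
  i=3: ✓ (rhs at j=3)
  i=4: ✓ (rhs at j=4)
  i=5: ✗ (no rhs in [5,6])
  i=6: ✗ (lhs fails at k=6 before rhs at j=7)
  i=7: ✓ (rhs at j=7)
  i=8: ✓ (rhs at j=8)
  i=9: ✓ (rhs at j=9)
  i=10: ✗ (lhs fails at k=10 before rhs at j=11)
Positions where it holds: {0, 2, 3, 4, 7, 8, 9} → 7.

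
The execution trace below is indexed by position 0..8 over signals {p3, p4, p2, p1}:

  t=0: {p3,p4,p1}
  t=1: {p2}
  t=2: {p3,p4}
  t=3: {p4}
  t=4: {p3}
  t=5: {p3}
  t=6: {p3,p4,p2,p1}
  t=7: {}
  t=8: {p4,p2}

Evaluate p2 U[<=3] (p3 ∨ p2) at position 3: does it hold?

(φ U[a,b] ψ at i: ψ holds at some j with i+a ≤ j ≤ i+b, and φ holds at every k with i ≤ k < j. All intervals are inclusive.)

Need some j in [3,6] with (p3 ∨ p2), and p2 at every k in [3,j-1].
  j=3: (p3 ∨ p2) false.
  j=4: (p3 ∨ p2) holds, but p2 fails at k=3 → not this j.
  j=5: (p3 ∨ p2) holds, but p2 fails at k=3 → not this j.
  j=6: (p3 ∨ p2) holds, but p2 fails at k=3 → not this j.
No j in the window works → until fails.

Does not hold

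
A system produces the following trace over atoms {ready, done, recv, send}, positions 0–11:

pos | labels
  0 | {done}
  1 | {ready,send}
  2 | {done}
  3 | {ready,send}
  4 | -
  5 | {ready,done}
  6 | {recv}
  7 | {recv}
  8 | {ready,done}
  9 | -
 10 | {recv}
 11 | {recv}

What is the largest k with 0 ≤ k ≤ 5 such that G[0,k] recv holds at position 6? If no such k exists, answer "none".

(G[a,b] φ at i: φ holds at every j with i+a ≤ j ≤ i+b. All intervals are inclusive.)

recv must hold from j=6 onward; find where it first fails.
  j=6: holds
  j=7: holds
  j=8: fails
Holds on [6,7], so largest k = 1.

1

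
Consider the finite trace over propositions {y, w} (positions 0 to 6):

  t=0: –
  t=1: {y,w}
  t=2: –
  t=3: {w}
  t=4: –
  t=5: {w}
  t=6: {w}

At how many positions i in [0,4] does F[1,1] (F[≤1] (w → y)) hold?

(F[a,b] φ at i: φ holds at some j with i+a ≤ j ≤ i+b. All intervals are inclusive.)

4

Evaluate at each i in [0,4]:
  i=0: ✓ (witness j=1)
  i=1: ✓ (witness j=2)
  i=2: ✓ (witness j=3)
  i=3: ✓ (witness j=4)
  i=4: ✗ (none in [5,5])
Positions where it holds: {0, 1, 2, 3} → 4.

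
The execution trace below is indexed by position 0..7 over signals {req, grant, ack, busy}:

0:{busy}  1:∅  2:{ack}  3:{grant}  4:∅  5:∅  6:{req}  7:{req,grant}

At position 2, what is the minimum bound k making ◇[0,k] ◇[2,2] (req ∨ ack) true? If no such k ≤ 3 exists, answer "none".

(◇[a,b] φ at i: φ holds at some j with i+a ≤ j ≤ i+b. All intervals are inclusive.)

2

Scan j = 2,3,… for ◇[2,2] (req ∨ ack):
  j=2: fails
  j=3: fails
  j=4: holds
First hit at j=4, so smallest k = 4-2 = 2.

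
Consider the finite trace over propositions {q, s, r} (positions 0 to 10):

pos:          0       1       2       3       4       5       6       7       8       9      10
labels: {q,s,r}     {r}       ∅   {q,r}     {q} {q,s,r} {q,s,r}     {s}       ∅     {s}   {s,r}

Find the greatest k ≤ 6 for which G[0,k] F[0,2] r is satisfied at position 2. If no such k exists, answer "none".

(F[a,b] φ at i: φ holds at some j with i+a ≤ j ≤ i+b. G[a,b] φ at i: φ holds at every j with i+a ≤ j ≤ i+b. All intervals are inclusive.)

4

F[0,2] r must hold from j=2 onward; find where it first fails.
  j=2: holds
  j=3: holds
  j=4: holds
  j=5: holds
  j=6: holds
  j=7: fails
Holds on [2,6], so largest k = 4.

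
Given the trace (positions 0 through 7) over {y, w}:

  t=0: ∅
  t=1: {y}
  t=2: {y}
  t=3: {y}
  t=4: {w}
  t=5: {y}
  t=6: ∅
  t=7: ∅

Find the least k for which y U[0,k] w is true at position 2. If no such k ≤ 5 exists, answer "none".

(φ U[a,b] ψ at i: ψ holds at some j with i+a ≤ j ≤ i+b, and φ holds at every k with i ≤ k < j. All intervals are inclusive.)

Need earliest j ≥ 2 with w, and y at every k in [2,j-1].
  j=2: rhs fails.
  j=3: rhs fails.
  j=4: rhs holds; lhs holds on [2,3]. k = 2.

2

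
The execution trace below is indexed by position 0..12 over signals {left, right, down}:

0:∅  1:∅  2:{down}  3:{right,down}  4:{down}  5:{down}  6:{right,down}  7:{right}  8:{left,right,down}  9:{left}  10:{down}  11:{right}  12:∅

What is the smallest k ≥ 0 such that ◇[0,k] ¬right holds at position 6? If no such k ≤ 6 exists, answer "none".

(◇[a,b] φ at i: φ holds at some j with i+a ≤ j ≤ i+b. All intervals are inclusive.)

3

Scan j = 6,7,… for ¬right:
  j=6: fails
  j=7: fails
  j=8: fails
  j=9: holds
First hit at j=9, so smallest k = 9-6 = 3.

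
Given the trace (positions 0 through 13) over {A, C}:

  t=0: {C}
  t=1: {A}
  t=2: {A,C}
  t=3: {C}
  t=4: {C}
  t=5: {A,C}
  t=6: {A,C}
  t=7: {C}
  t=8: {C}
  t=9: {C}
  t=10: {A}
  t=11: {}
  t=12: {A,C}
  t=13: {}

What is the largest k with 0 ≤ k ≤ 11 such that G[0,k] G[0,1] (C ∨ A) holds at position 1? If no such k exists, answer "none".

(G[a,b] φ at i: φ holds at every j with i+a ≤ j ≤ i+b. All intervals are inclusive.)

G[0,1] (C ∨ A) must hold from j=1 onward; find where it first fails.
  j=1: holds
  j=2: holds
  j=3: holds
  j=4: holds
  j=5: holds
  j=6: holds
  j=7: holds
  j=8: holds
  j=9: holds
  j=10: fails
Holds on [1,9], so largest k = 8.

8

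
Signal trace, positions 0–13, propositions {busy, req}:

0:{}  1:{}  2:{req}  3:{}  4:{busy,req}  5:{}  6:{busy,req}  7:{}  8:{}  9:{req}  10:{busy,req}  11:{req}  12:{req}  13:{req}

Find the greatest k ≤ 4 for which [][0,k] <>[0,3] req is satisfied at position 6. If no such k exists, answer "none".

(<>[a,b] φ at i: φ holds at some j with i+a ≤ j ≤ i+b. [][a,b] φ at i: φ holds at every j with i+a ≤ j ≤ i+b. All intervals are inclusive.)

4

<>[0,3] req must hold from j=6 onward; find where it first fails.
  j=6: holds
  j=7: holds
  j=8: holds
  j=9: holds
  j=10: holds
Holds through j=10; largest k = 4.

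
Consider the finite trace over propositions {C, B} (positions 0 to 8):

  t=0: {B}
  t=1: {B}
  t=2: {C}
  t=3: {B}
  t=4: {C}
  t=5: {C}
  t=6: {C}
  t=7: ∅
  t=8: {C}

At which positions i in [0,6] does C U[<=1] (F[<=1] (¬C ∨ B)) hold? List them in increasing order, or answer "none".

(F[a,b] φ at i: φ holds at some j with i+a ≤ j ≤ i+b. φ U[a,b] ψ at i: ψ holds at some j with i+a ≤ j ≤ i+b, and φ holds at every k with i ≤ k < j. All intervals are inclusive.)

0, 1, 2, 3, 5, 6

Evaluate at each i in [0,6]:
  i=0: ✓ (rhs at j=0)
  i=1: ✓ (rhs at j=1)
  i=2: ✓ (rhs at j=2)
  i=3: ✓ (rhs at j=3)
  i=4: ✗ (no rhs in [4,5])
  i=5: ✓ (rhs at j=6; lhs holds on [5,5])
  i=6: ✓ (rhs at j=6)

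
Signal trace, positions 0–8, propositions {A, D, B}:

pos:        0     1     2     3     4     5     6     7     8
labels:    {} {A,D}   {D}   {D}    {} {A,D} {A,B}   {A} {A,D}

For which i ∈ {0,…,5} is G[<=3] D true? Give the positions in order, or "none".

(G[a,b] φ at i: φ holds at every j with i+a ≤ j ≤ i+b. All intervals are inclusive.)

Evaluate at each i in [0,5]:
  i=0: ✗ (fails at j=0)
  i=1: ✗ (fails at j=4)
  i=2: ✗ (fails at j=4)
  i=3: ✗ (fails at j=4)
  i=4: ✗ (fails at j=4)
  i=5: ✗ (fails at j=6)

none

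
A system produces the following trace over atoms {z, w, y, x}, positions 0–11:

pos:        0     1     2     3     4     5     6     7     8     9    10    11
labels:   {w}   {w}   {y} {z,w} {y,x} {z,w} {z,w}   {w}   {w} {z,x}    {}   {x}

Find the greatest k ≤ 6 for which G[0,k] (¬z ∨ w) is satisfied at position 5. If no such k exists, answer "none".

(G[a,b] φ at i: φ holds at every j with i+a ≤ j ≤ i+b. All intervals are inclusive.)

3

(¬z ∨ w) must hold from j=5 onward; find where it first fails.
  j=5: holds
  j=6: holds
  j=7: holds
  j=8: holds
  j=9: fails
Holds on [5,8], so largest k = 3.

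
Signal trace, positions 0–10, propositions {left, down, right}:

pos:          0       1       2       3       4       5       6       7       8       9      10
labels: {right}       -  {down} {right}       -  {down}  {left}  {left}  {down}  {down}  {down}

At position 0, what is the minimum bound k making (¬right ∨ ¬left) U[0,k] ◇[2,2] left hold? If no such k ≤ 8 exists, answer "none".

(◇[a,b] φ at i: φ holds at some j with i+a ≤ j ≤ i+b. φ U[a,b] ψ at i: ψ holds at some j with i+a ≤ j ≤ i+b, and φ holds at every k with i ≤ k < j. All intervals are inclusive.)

Need earliest j ≥ 0 with ◇[2,2] left, and (¬right ∨ ¬left) at every k in [0,j-1].
  j=0: rhs fails.
  j=1: rhs fails.
  j=2: rhs fails.
  j=3: rhs fails.
  j=4: rhs holds; lhs holds on [0,3]. k = 4.

4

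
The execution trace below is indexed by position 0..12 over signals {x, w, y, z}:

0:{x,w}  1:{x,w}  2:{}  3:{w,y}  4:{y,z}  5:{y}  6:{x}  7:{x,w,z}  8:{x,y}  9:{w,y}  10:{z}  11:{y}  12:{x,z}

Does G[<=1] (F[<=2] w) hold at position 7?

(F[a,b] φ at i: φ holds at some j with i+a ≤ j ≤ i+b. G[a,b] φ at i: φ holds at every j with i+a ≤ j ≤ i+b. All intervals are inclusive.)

Check F[<=2] w at every j in [7,8]:
  j=7: holds (witness at 7)
  j=8: holds (witness at 9)
All positions satisfy it → formula holds.

Holds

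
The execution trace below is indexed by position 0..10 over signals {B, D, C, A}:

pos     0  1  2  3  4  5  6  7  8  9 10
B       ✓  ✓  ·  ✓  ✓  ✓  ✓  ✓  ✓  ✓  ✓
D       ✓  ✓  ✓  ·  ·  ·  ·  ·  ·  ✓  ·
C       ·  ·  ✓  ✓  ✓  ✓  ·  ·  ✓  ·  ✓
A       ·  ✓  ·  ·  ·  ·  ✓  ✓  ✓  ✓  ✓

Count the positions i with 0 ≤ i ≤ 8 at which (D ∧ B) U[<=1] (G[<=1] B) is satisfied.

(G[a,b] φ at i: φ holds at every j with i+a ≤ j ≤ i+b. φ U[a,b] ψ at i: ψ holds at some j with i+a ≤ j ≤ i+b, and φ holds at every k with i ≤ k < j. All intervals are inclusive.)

Evaluate at each i in [0,8]:
  i=0: ✓ (rhs at j=0)
  i=1: ✗ (no rhs in [1,2])
  i=2: ✗ (lhs fails at k=2 before rhs at j=3)
  i=3: ✓ (rhs at j=3)
  i=4: ✓ (rhs at j=4)
  i=5: ✓ (rhs at j=5)
  i=6: ✓ (rhs at j=6)
  i=7: ✓ (rhs at j=7)
  i=8: ✓ (rhs at j=8)
Positions where it holds: {0, 3, 4, 5, 6, 7, 8} → 7.

7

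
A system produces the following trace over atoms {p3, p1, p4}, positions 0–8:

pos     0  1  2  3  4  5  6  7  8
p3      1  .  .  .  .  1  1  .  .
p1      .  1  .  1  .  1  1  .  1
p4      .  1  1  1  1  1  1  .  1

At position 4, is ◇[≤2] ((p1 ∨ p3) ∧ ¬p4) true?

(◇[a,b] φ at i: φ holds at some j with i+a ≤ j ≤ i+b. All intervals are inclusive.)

Check ((p1 ∨ p3) ∧ ¬p4) at each j in [4,6]:
  j=4: false
  j=5: false
  j=6: false
No position in the window satisfies it → formula fails.

Does not hold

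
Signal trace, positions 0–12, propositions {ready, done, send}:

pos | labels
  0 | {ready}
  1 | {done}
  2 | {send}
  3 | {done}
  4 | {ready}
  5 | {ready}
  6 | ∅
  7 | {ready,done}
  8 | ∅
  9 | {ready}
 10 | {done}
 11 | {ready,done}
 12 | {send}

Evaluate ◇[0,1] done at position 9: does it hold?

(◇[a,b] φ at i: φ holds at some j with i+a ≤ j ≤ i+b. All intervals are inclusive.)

Check done at each j in [9,10]:
  j=9: false
  j=10: true
Found at j=10 → formula holds.

Holds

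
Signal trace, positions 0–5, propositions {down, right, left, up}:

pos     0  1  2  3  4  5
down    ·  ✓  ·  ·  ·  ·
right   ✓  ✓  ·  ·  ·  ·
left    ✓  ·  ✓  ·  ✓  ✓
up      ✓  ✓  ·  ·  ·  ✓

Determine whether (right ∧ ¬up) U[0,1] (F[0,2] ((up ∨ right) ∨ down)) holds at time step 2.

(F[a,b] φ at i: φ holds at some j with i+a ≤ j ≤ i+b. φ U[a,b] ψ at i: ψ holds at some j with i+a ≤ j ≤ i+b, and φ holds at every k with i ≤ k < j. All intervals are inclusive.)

No

Need some j in [2,3] with F[0,2] ((up ∨ right) ∨ down), and (right ∧ ¬up) at every k in [2,j-1].
  j=2: F[0,2] ((up ∨ right) ∨ down) — fails (none in [2,4]).
  j=3: F[0,2] ((up ∨ right) ∨ down) holds, but (right ∧ ¬up) fails at k=2 → not this j.
No j in the window works → until fails.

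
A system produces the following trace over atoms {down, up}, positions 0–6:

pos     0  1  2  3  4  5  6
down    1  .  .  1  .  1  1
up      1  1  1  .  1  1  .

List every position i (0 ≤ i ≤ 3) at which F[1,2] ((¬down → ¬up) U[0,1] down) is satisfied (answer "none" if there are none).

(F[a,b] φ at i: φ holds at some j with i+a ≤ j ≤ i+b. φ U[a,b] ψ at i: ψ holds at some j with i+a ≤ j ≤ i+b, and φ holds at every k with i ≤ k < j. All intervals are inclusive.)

1, 2, 3

Evaluate at each i in [0,3]:
  i=0: ✗ (none in [1,2])
  i=1: ✓ (witness j=3)
  i=2: ✓ (witness j=3)
  i=3: ✓ (witness j=5)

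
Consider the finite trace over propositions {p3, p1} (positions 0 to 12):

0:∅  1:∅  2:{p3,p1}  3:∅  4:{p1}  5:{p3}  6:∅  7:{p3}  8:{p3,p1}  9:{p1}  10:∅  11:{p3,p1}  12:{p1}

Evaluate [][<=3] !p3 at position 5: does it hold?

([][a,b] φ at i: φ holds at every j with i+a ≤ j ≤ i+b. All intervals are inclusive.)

Check !p3 at every j in [5,8]:
  j=5: false
  j=6: true
  j=7: false
  j=8: false
Fails at j=5 → formula fails.

Does not hold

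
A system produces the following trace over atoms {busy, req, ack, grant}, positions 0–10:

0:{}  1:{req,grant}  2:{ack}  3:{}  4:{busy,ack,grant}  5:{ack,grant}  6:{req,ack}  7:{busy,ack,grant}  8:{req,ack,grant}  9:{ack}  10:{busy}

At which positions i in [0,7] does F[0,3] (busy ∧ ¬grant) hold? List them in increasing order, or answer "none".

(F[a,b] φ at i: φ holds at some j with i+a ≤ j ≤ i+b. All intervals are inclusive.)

7

Evaluate at each i in [0,7]:
  i=0: ✗ (none in [0,3])
  i=1: ✗ (none in [1,4])
  i=2: ✗ (none in [2,5])
  i=3: ✗ (none in [3,6])
  i=4: ✗ (none in [4,7])
  i=5: ✗ (none in [5,8])
  i=6: ✗ (none in [6,9])
  i=7: ✓ (witness j=10)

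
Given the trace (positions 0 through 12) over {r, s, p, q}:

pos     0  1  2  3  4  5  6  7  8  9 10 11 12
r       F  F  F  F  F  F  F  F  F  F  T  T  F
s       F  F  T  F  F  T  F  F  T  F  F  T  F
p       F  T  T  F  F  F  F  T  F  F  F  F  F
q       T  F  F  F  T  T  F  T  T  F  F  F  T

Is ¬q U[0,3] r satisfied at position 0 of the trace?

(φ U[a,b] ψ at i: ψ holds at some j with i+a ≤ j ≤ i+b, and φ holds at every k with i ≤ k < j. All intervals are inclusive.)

Does not hold

Need some j in [0,3] with r, and ¬q at every k in [0,j-1].
  j=0: r false.
  j=1: r false.
  j=2: r false.
  j=3: r false.
No j in the window works → until fails.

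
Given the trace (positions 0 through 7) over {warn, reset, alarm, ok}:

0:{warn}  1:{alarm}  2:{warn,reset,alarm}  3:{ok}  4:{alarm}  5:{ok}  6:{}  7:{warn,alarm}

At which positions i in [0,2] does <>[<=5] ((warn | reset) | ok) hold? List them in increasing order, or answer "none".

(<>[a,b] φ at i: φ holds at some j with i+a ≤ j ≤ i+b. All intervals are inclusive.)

Evaluate at each i in [0,2]:
  i=0: ✓ (witness j=0)
  i=1: ✓ (witness j=2)
  i=2: ✓ (witness j=2)

0, 1, 2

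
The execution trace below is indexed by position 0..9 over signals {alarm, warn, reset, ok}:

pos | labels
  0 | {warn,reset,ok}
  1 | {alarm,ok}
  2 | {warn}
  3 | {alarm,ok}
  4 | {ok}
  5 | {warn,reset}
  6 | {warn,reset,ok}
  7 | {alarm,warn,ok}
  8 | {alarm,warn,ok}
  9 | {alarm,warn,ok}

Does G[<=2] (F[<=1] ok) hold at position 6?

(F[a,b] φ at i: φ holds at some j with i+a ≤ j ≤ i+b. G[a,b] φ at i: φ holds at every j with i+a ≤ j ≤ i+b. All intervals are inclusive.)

Yes

Check F[<=1] ok at every j in [6,8]:
  j=6: holds (witness at 6)
  j=7: holds (witness at 7)
  j=8: holds (witness at 8)
All positions satisfy it → formula holds.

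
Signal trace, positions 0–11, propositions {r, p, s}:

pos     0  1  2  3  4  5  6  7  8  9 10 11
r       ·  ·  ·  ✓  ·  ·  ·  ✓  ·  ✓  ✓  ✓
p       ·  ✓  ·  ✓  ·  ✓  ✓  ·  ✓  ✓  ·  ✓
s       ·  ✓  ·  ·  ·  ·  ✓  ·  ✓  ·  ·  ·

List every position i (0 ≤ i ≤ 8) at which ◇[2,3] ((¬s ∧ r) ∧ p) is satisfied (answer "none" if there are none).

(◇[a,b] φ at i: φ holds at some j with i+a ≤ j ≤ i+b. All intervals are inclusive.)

0, 1, 6, 7, 8

Evaluate at each i in [0,8]:
  i=0: ✓ (witness j=3)
  i=1: ✓ (witness j=3)
  i=2: ✗ (none in [4,5])
  i=3: ✗ (none in [5,6])
  i=4: ✗ (none in [6,7])
  i=5: ✗ (none in [7,8])
  i=6: ✓ (witness j=9)
  i=7: ✓ (witness j=9)
  i=8: ✓ (witness j=11)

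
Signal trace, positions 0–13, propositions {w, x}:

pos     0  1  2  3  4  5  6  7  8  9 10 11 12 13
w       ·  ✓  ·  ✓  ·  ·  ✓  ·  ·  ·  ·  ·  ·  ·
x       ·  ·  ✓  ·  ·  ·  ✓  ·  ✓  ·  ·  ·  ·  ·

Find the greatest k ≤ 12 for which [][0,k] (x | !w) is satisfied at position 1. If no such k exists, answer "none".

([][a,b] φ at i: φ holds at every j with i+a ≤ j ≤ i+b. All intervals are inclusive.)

(x | !w) must hold from j=1 onward; find where it first fails.
  j=1: fails → no k works.

none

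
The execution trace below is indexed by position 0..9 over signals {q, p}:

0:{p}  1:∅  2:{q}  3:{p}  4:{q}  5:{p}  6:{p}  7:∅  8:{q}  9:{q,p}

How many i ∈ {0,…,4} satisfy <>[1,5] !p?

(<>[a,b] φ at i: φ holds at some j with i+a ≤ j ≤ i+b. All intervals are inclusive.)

5

Evaluate at each i in [0,4]:
  i=0: ✓ (witness j=1)
  i=1: ✓ (witness j=2)
  i=2: ✓ (witness j=4)
  i=3: ✓ (witness j=4)
  i=4: ✓ (witness j=7)
Positions where it holds: {0, 1, 2, 3, 4} → 5.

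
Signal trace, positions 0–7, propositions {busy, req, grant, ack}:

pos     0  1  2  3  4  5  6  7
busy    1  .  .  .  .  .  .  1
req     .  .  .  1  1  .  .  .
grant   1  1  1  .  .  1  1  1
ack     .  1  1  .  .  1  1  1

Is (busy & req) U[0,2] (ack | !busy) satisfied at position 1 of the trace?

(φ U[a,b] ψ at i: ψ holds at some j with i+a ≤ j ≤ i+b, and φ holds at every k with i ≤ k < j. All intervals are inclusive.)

Need some j in [1,3] with (ack | !busy), and (busy & req) at every k in [1,j-1].
  j=1: (ack | !busy) holds; no prefix to check → satisfied.

True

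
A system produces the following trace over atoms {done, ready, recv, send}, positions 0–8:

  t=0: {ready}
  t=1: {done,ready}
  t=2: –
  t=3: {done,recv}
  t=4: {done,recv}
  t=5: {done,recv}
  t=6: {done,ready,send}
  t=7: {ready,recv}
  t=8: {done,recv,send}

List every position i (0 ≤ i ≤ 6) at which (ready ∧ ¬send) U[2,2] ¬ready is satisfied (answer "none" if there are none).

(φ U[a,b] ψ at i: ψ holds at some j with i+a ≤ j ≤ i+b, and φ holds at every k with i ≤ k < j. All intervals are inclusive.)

Evaluate at each i in [0,6]:
  i=0: ✓ (rhs at j=2; lhs holds on [0,1])
  i=1: ✗ (lhs fails at k=2 before rhs at j=3)
  i=2: ✗ (lhs fails at k=2 before rhs at j=4)
  i=3: ✗ (lhs fails at k=3 before rhs at j=5)
  i=4: ✗ (no rhs in [6,6])
  i=5: ✗ (no rhs in [7,7])
  i=6: ✗ (lhs fails at k=6 before rhs at j=8)

0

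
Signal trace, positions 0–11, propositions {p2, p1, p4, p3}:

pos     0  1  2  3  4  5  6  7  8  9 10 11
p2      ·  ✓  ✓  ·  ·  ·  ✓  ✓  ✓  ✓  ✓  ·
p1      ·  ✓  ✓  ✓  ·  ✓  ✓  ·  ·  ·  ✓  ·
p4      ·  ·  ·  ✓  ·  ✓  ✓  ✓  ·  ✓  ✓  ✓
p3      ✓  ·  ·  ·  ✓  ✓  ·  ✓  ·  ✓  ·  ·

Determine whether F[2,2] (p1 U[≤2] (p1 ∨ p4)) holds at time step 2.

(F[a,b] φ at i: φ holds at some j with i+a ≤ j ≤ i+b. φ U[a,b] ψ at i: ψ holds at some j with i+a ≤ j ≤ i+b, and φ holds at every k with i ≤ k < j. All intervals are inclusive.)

Check (p1 U[≤2] (p1 ∨ p4)) at each j in [4,4]:
  j=4: fails
No position in the window satisfies it → formula fails.

No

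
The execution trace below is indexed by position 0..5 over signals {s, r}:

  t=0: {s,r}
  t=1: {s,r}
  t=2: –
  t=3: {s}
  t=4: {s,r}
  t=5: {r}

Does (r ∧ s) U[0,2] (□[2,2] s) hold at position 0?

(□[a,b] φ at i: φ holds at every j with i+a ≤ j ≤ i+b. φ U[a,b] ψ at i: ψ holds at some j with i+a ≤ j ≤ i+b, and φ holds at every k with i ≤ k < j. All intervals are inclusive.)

Need some j in [0,2] with □[2,2] s, and (r ∧ s) at every k in [0,j-1].
  j=0: □[2,2] s — fails at 2.
  j=1: □[2,2] s holds; (r ∧ s) holds at every k in [0,0] → satisfied.

Holds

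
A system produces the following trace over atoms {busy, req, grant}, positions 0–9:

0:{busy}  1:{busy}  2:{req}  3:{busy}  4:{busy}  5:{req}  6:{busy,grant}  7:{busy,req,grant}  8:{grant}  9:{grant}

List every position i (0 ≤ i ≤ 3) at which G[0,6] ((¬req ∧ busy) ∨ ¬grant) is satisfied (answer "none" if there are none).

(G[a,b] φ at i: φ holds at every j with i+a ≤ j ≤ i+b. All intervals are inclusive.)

Evaluate at each i in [0,3]:
  i=0: ✓ (all of [0,6])
  i=1: ✗ (fails at j=7)
  i=2: ✗ (fails at j=7)
  i=3: ✗ (fails at j=7)

0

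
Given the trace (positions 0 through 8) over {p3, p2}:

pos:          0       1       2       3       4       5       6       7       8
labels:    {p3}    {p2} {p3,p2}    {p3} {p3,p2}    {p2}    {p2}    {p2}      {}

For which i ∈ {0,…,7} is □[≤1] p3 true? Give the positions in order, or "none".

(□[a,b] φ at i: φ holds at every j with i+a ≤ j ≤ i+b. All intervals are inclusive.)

Evaluate at each i in [0,7]:
  i=0: ✗ (fails at j=1)
  i=1: ✗ (fails at j=1)
  i=2: ✓ (all of [2,3])
  i=3: ✓ (all of [3,4])
  i=4: ✗ (fails at j=5)
  i=5: ✗ (fails at j=5)
  i=6: ✗ (fails at j=6)
  i=7: ✗ (fails at j=7)

2, 3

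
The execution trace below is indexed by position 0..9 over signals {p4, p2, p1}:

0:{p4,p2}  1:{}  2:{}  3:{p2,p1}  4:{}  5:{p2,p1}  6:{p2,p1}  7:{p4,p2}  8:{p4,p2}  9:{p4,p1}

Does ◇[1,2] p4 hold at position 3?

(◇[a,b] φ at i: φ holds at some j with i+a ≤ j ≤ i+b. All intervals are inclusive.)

Check p4 at each j in [4,5]:
  j=4: false
  j=5: false
No position in the window satisfies it → formula fails.

No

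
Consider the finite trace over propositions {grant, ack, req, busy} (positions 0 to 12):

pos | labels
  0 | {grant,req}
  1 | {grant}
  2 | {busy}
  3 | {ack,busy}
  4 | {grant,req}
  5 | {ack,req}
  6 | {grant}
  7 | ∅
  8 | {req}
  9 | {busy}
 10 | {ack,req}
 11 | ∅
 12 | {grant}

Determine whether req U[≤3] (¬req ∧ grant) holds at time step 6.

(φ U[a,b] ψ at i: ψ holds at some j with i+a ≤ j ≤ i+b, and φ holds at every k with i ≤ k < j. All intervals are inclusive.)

Yes

Need some j in [6,9] with (¬req ∧ grant), and req at every k in [6,j-1].
  j=6: (¬req ∧ grant) holds; no prefix to check → satisfied.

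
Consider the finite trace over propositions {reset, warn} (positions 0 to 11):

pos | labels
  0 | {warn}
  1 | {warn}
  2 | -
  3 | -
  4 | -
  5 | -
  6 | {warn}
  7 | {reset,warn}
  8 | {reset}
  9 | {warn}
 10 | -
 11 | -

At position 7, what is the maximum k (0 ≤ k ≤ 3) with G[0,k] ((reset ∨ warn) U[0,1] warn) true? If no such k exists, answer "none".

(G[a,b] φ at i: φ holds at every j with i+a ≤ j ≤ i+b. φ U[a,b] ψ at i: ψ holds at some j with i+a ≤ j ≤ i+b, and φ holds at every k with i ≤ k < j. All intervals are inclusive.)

2

((reset ∨ warn) U[0,1] warn) must hold from j=7 onward; find where it first fails.
  j=7: holds
  j=8: holds
  j=9: holds
  j=10: fails
Holds on [7,9], so largest k = 2.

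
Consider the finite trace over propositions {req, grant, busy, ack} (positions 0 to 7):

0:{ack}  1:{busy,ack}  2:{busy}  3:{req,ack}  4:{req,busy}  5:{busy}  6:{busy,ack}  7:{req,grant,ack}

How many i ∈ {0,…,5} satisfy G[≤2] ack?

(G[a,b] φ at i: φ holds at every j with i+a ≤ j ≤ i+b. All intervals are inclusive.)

0

Evaluate at each i in [0,5]:
  i=0: ✗ (fails at j=2)
  i=1: ✗ (fails at j=2)
  i=2: ✗ (fails at j=2)
  i=3: ✗ (fails at j=4)
  i=4: ✗ (fails at j=4)
  i=5: ✗ (fails at j=5)
Positions where it holds: {} → 0.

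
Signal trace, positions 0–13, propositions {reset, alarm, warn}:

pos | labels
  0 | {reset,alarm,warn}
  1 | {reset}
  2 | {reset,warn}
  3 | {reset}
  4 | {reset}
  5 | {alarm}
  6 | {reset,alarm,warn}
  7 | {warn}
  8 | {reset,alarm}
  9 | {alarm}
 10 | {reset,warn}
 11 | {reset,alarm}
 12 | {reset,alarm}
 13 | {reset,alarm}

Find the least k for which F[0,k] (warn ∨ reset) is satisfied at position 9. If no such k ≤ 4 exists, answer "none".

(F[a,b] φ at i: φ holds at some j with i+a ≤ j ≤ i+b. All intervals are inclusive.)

1

Scan j = 9,10,… for (warn ∨ reset):
  j=9: fails
  j=10: holds
First hit at j=10, so smallest k = 10-9 = 1.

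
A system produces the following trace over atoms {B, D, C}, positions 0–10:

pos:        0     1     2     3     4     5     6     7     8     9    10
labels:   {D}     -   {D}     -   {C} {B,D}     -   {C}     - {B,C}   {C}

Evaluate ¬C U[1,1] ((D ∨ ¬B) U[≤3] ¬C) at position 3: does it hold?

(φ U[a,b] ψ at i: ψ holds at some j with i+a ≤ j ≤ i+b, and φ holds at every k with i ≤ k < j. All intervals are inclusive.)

True

Need some j in [4,4] with ((D ∨ ¬B) U[≤3] ¬C), and ¬C at every k in [3,j-1].
  j=4: ((D ∨ ¬B) U[≤3] ¬C) holds; ¬C holds at every k in [3,3] → satisfied.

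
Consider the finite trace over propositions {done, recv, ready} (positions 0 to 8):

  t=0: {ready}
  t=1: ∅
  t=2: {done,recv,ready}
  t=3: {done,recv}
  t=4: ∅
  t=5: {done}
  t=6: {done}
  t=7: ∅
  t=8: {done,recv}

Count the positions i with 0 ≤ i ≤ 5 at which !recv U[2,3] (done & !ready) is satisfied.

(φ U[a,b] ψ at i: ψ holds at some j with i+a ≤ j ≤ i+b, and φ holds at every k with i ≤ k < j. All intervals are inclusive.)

Evaluate at each i in [0,5]:
  i=0: ✗ (lhs fails at k=2 before rhs at j=3)
  i=1: ✗ (lhs fails at k=2 before rhs at j=3)
  i=2: ✗ (lhs fails at k=2 before rhs at j=5)
  i=3: ✗ (lhs fails at k=3 before rhs at j=5)
  i=4: ✓ (rhs at j=6; lhs holds on [4,5])
  i=5: ✓ (rhs at j=8; lhs holds on [5,7])
Positions where it holds: {4, 5} → 2.

2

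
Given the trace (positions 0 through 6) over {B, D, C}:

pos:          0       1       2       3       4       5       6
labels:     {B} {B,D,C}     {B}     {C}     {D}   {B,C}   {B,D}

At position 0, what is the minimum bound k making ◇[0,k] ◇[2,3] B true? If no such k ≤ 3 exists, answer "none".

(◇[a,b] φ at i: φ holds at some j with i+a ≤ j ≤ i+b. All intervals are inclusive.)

0

Scan j = 0,1,… for ◇[2,3] B:
  j=0: holds
First hit at j=0, so smallest k = 0-0 = 0.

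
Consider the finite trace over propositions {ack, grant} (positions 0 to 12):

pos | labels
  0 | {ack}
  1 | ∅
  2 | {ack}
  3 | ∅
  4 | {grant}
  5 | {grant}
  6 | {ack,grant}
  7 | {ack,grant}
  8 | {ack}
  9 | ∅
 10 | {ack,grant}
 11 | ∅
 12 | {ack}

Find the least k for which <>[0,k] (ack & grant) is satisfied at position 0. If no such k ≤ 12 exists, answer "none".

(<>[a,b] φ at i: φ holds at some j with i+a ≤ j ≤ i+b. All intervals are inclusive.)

6

Scan j = 0,1,… for (ack & grant):
  j=0: fails
  j=1: fails
  j=2: fails
  j=3: fails
  j=4: fails
  j=5: fails
  j=6: holds
First hit at j=6, so smallest k = 6-0 = 6.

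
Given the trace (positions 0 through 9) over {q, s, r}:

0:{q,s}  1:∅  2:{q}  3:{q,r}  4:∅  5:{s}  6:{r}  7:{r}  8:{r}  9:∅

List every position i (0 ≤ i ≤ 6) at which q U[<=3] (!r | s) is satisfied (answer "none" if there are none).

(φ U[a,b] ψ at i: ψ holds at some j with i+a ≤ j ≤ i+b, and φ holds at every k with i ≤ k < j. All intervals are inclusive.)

0, 1, 2, 3, 4, 5

Evaluate at each i in [0,6]:
  i=0: ✓ (rhs at j=0)
  i=1: ✓ (rhs at j=1)
  i=2: ✓ (rhs at j=2)
  i=3: ✓ (rhs at j=4; lhs holds on [3,3])
  i=4: ✓ (rhs at j=4)
  i=5: ✓ (rhs at j=5)
  i=6: ✗ (lhs fails at k=6 before rhs at j=9)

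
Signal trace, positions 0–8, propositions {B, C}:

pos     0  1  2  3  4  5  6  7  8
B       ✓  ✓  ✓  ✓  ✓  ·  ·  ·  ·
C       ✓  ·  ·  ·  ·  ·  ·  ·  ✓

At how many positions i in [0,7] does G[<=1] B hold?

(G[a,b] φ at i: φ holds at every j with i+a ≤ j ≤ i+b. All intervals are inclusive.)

4

Evaluate at each i in [0,7]:
  i=0: ✓ (all of [0,1])
  i=1: ✓ (all of [1,2])
  i=2: ✓ (all of [2,3])
  i=3: ✓ (all of [3,4])
  i=4: ✗ (fails at j=5)
  i=5: ✗ (fails at j=5)
  i=6: ✗ (fails at j=6)
  i=7: ✗ (fails at j=7)
Positions where it holds: {0, 1, 2, 3} → 4.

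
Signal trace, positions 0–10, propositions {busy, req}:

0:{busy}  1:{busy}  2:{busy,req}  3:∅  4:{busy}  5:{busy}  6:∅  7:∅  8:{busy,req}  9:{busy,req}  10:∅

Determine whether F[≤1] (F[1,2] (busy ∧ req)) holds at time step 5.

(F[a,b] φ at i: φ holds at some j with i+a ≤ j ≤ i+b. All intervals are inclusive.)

Check F[1,2] (busy ∧ req) at each j in [5,6]:
  j=5: fails (none in [6,7])
  j=6: holds (witness at 8)
Found at j=6 → formula holds.

Holds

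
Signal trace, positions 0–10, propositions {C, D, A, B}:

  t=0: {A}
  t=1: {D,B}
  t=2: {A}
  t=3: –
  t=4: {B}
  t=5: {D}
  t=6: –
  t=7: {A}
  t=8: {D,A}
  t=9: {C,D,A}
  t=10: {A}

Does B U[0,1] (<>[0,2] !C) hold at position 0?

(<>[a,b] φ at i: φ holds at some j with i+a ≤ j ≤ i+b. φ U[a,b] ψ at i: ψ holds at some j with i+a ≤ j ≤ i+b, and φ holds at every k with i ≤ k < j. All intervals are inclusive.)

Holds

Need some j in [0,1] with <>[0,2] !C, and B at every k in [0,j-1].
  j=0: <>[0,2] !C holds; no prefix to check → satisfied.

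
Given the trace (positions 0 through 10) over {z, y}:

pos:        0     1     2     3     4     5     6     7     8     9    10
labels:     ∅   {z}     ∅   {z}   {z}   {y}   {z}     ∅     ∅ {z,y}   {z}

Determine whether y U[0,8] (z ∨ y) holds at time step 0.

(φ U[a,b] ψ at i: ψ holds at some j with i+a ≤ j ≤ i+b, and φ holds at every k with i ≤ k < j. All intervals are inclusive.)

Need some j in [0,8] with (z ∨ y), and y at every k in [0,j-1].
  j=0: (z ∨ y) false.
  j=1: (z ∨ y) holds, but y fails at k=0 → not this j.
  j=2: (z ∨ y) false.
  j=3: (z ∨ y) holds, but y fails at k=0 → not this j.
  j=4: (z ∨ y) holds, but y fails at k=0 → not this j.
  j=5: (z ∨ y) holds, but y fails at k=0 → not this j.
  j=6: (z ∨ y) holds, but y fails at k=0 → not this j.
  j=7: (z ∨ y) false.
  j=8: (z ∨ y) false.
No j in the window works → until fails.

False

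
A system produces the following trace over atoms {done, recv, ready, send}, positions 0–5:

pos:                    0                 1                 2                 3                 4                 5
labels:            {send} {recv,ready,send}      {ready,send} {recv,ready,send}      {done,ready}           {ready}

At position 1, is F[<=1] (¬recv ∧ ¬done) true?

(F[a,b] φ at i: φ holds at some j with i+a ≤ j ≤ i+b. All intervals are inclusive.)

Check (¬recv ∧ ¬done) at each j in [1,2]:
  j=1: false
  j=2: true
Found at j=2 → formula holds.

Holds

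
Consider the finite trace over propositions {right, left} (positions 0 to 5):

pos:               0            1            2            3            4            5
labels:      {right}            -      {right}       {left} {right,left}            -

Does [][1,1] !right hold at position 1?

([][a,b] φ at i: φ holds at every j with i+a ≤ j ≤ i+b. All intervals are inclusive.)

Does not hold

Check !right at every j in [2,2]:
  j=2: false
Fails at j=2 → formula fails.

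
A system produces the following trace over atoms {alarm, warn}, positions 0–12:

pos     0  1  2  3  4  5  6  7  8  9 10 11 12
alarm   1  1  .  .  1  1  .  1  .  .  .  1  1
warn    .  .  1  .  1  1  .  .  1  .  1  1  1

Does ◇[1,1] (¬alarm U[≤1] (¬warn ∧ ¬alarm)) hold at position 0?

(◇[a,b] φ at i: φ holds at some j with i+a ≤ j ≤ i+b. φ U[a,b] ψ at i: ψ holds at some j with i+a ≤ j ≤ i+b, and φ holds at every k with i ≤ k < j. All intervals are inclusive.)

Does not hold

Check (¬alarm U[≤1] (¬warn ∧ ¬alarm)) at each j in [1,1]:
  j=1: fails
No position in the window satisfies it → formula fails.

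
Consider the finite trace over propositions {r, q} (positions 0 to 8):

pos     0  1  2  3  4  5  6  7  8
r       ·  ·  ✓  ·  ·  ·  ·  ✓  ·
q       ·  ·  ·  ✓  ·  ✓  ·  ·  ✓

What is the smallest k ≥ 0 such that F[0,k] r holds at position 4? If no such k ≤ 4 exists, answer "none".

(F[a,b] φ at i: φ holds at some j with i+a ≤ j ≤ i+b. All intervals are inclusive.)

3

Scan j = 4,5,… for r:
  j=4: fails
  j=5: fails
  j=6: fails
  j=7: holds
First hit at j=7, so smallest k = 7-4 = 3.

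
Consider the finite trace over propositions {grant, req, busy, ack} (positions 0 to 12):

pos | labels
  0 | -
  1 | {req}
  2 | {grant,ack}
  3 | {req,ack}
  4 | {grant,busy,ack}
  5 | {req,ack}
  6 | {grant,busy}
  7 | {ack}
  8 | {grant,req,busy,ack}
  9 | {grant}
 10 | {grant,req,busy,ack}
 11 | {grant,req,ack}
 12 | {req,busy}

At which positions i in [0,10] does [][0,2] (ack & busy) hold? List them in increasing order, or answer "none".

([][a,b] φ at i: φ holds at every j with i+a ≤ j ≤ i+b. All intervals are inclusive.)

Evaluate at each i in [0,10]:
  i=0: ✗ (fails at j=0)
  i=1: ✗ (fails at j=1)
  i=2: ✗ (fails at j=2)
  i=3: ✗ (fails at j=3)
  i=4: ✗ (fails at j=5)
  i=5: ✗ (fails at j=5)
  i=6: ✗ (fails at j=6)
  i=7: ✗ (fails at j=7)
  i=8: ✗ (fails at j=9)
  i=9: ✗ (fails at j=9)
  i=10: ✗ (fails at j=11)

none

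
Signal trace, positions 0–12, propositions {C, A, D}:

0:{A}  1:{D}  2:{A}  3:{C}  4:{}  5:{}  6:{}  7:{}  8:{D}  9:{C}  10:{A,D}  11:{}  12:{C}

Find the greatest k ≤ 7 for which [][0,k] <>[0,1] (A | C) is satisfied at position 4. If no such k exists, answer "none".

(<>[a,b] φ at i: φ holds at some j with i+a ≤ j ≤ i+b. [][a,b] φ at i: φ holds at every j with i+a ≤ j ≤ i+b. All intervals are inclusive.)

<>[0,1] (A | C) must hold from j=4 onward; find where it first fails.
  j=4: fails → no k works.

none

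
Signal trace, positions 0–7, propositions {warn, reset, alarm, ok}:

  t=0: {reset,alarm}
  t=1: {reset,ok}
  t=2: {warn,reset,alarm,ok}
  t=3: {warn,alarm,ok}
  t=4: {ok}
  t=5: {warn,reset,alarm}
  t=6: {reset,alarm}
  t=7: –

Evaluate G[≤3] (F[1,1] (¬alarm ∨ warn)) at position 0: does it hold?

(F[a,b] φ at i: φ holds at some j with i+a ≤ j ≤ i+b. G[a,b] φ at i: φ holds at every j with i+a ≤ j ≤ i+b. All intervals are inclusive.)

Check F[1,1] (¬alarm ∨ warn) at every j in [0,3]:
  j=0: holds (witness at 1)
  j=1: holds (witness at 2)
  j=2: holds (witness at 3)
  j=3: holds (witness at 4)
All positions satisfy it → formula holds.

Holds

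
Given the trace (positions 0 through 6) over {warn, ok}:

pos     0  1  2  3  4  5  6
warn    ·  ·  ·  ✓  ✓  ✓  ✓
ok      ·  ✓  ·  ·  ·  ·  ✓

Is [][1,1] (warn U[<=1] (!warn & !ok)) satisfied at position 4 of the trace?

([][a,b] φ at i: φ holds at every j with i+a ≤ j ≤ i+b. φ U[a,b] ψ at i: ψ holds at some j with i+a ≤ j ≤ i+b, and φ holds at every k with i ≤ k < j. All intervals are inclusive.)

Check (warn U[<=1] (!warn & !ok)) at every j in [5,5]:
  j=5: fails
Fails at j=5 → formula fails.

Does not hold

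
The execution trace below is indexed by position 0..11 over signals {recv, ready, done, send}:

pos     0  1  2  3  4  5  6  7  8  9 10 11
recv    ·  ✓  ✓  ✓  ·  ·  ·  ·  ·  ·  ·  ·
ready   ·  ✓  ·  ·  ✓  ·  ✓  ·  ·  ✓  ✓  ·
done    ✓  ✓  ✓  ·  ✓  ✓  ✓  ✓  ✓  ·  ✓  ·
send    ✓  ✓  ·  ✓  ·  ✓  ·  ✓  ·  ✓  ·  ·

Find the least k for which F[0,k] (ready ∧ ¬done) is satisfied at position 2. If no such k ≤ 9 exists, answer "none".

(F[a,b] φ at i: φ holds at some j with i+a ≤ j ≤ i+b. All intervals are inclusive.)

Scan j = 2,3,… for (ready ∧ ¬done):
  j=2: fails
  j=3: fails
  j=4: fails
  j=5: fails
  j=6: fails
  j=7: fails
  j=8: fails
  j=9: holds
First hit at j=9, so smallest k = 9-2 = 7.

7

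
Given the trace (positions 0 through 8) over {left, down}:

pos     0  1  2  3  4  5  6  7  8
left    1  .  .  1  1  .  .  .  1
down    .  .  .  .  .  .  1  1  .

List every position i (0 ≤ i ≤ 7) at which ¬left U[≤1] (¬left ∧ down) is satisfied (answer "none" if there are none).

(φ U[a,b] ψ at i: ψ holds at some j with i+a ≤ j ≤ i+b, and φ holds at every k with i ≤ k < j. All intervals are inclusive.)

5, 6, 7

Evaluate at each i in [0,7]:
  i=0: ✗ (no rhs in [0,1])
  i=1: ✗ (no rhs in [1,2])
  i=2: ✗ (no rhs in [2,3])
  i=3: ✗ (no rhs in [3,4])
  i=4: ✗ (no rhs in [4,5])
  i=5: ✓ (rhs at j=6; lhs holds on [5,5])
  i=6: ✓ (rhs at j=6)
  i=7: ✓ (rhs at j=7)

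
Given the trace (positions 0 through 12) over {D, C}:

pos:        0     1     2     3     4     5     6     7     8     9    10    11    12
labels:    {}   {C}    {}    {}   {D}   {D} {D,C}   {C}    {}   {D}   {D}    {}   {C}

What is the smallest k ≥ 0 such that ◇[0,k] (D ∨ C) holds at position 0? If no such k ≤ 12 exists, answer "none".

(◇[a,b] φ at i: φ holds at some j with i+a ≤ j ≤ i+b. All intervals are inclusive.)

Scan j = 0,1,… for (D ∨ C):
  j=0: fails
  j=1: holds
First hit at j=1, so smallest k = 1-0 = 1.

1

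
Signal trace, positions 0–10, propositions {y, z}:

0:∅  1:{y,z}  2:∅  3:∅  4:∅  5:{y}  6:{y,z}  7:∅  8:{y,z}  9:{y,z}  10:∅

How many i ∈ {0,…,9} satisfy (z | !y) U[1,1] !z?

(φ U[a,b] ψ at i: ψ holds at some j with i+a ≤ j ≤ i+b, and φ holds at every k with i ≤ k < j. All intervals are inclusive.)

Evaluate at each i in [0,9]:
  i=0: ✗ (no rhs in [1,1])
  i=1: ✓ (rhs at j=2; lhs holds on [1,1])
  i=2: ✓ (rhs at j=3; lhs holds on [2,2])
  i=3: ✓ (rhs at j=4; lhs holds on [3,3])
  i=4: ✓ (rhs at j=5; lhs holds on [4,4])
  i=5: ✗ (no rhs in [6,6])
  i=6: ✓ (rhs at j=7; lhs holds on [6,6])
  i=7: ✗ (no rhs in [8,8])
  i=8: ✗ (no rhs in [9,9])
  i=9: ✓ (rhs at j=10; lhs holds on [9,9])
Positions where it holds: {1, 2, 3, 4, 6, 9} → 6.

6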